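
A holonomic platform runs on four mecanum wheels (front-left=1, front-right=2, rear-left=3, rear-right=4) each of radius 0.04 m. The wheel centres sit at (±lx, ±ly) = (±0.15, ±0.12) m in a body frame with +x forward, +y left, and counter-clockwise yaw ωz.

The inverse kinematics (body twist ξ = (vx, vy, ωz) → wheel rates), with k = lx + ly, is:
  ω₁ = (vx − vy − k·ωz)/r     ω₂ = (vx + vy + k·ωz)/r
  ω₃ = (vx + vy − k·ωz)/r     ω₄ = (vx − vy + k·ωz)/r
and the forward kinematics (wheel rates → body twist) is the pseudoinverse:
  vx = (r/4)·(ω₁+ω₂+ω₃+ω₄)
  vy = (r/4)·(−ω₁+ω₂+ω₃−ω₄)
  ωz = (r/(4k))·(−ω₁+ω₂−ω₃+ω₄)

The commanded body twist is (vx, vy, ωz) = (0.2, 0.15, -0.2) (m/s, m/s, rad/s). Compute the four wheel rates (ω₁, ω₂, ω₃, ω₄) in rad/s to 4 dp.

k = lx + ly = 0.15 + 0.12 = 0.2700;  k·ωz = 0.2700·-0.2 = -0.0540
ω₁ (FL) = (vx − vy − k·ωz)/r = 0.1040/0.04 = 2.6000
ω₂ (FR) = (vx + vy + k·ωz)/r = 0.2960/0.04 = 7.4000
ω₃ (RL) = (vx + vy − k·ωz)/r = 0.4040/0.04 = 10.1000
ω₄ (RR) = (vx − vy + k·ωz)/r = -0.0040/0.04 = -0.1000

(2.6000, 7.4000, 10.1000, -0.1000)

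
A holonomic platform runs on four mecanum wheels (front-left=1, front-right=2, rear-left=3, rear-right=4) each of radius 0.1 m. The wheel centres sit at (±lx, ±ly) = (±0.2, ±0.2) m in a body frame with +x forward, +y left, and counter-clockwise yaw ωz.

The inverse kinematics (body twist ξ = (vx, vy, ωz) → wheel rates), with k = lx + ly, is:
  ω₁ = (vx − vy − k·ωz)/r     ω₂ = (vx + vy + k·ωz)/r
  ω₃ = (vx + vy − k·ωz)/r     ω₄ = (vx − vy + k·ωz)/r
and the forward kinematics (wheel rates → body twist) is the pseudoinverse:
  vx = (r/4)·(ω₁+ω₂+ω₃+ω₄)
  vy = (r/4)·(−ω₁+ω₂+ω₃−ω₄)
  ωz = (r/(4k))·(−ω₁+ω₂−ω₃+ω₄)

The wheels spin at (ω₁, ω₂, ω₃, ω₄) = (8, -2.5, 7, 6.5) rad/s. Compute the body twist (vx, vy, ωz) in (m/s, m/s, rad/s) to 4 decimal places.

(0.4750, -0.2500, -0.6875)

k = lx + ly = 0.2 + 0.2 = 0.4000
ω₁+ω₂+ω₃+ω₄ = 19.0000  →  vx = (0.1/4)·19.0000 = 0.4750
−ω₁+ω₂+ω₃−ω₄ = -10.0000  →  vy = (0.1/4)·-10.0000 = -0.2500
−ω₁+ω₂−ω₃+ω₄ = -11.0000  →  ωz = (0.1/1.6000)·-11.0000 = -0.6875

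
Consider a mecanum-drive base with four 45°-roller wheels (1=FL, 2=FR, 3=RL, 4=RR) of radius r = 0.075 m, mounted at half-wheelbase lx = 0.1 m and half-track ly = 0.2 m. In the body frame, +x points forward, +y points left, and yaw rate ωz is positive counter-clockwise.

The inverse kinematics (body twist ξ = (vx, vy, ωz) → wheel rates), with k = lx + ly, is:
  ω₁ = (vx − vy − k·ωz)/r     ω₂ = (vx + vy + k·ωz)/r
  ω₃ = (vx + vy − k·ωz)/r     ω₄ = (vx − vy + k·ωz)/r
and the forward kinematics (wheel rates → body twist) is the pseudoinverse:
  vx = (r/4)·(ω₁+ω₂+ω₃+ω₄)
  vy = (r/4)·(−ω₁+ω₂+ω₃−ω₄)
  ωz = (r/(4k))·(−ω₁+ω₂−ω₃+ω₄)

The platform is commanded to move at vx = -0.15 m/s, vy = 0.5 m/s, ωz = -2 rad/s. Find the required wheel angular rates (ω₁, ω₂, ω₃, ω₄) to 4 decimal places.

k = lx + ly = 0.1 + 0.2 = 0.3000;  k·ωz = 0.3000·-2 = -0.6000
ω₁ (FL) = (vx − vy − k·ωz)/r = -0.0500/0.075 = -0.6667
ω₂ (FR) = (vx + vy + k·ωz)/r = -0.2500/0.075 = -3.3333
ω₃ (RL) = (vx + vy − k·ωz)/r = 0.9500/0.075 = 12.6667
ω₄ (RR) = (vx − vy + k·ωz)/r = -1.2500/0.075 = -16.6667

(-0.6667, -3.3333, 12.6667, -16.6667)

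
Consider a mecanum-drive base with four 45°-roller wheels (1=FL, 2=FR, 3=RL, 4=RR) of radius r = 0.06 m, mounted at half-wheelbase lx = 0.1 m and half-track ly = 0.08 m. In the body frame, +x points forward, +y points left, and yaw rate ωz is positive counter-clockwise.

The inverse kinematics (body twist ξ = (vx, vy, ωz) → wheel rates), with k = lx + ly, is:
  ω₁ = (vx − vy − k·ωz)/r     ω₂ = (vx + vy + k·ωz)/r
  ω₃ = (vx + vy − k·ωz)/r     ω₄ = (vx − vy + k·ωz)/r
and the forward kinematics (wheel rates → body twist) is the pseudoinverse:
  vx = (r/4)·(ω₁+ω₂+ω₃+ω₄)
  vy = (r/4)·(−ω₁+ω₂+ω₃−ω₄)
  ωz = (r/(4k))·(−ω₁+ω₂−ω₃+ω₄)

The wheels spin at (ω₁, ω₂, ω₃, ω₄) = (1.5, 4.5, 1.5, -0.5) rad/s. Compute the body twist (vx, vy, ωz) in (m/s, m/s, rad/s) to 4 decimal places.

(0.1050, 0.0750, 0.0833)

k = lx + ly = 0.1 + 0.08 = 0.1800
ω₁+ω₂+ω₃+ω₄ = 7.0000  →  vx = (0.06/4)·7.0000 = 0.1050
−ω₁+ω₂+ω₃−ω₄ = 5.0000  →  vy = (0.06/4)·5.0000 = 0.0750
−ω₁+ω₂−ω₃+ω₄ = 1.0000  →  ωz = (0.06/0.7200)·1.0000 = 0.0833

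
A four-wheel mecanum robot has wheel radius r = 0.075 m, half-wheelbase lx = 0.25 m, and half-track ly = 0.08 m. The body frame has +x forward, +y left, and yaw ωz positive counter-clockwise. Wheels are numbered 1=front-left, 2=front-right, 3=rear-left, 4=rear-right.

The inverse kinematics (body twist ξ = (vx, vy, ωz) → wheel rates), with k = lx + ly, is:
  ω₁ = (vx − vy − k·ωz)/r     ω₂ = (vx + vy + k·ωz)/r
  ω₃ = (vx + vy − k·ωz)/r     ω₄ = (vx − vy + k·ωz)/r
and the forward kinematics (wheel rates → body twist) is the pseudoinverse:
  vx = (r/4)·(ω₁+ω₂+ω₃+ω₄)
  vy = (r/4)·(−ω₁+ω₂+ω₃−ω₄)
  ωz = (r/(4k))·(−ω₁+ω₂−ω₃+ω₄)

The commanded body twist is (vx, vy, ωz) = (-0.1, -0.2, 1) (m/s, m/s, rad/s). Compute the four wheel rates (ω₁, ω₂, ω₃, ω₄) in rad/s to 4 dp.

(-3.0667, 0.4000, -8.4000, 5.7333)

k = lx + ly = 0.25 + 0.08 = 0.3300;  k·ωz = 0.3300·1 = 0.3300
ω₁ (FL) = (vx − vy − k·ωz)/r = -0.2300/0.075 = -3.0667
ω₂ (FR) = (vx + vy + k·ωz)/r = 0.0300/0.075 = 0.4000
ω₃ (RL) = (vx + vy − k·ωz)/r = -0.6300/0.075 = -8.4000
ω₄ (RR) = (vx − vy + k·ωz)/r = 0.4300/0.075 = 5.7333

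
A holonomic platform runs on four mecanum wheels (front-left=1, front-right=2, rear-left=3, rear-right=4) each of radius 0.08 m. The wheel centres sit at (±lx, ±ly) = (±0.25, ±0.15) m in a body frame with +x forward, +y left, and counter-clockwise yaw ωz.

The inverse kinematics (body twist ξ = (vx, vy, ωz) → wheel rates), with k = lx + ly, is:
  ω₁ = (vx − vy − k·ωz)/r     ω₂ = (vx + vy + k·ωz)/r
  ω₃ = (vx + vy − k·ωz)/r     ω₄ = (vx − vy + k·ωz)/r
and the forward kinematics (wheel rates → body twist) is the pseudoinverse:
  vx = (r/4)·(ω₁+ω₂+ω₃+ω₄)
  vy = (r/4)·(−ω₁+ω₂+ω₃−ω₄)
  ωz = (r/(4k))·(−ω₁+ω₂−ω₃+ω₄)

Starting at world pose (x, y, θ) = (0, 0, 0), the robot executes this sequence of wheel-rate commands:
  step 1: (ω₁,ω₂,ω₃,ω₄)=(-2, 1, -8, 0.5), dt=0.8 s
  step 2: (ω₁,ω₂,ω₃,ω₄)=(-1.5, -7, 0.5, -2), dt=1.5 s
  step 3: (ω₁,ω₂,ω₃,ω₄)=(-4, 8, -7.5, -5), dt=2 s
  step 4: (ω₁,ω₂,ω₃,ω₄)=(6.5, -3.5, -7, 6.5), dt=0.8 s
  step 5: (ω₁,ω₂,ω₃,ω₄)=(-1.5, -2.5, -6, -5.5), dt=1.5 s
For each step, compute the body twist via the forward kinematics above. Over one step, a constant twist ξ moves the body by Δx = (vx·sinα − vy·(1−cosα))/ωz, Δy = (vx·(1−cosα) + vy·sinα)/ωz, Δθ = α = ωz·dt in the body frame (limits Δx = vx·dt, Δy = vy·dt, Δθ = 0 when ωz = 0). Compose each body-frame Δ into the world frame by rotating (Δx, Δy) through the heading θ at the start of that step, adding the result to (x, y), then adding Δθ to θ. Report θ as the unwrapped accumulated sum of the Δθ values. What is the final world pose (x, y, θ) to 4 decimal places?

step 1: ξ=(vx,vy,ωz)=(-0.1700, -0.1100, 0.5750), dt=0.8 → body Δ=(-0.1114, -0.1157, 0.4600) → world pose (-0.1114, -0.1157, 0.4600)
step 2: ξ=(vx,vy,ωz)=(-0.2000, -0.0600, -0.4000), dt=1.5 → body Δ=(-0.3085, 0.0026, -0.6000) → world pose (-0.3890, -0.2503, -0.1400)
step 3: ξ=(vx,vy,ωz)=(-0.1700, 0.1900, 0.7250), dt=2.0 → body Δ=(-0.4633, 0.0539, 1.4500) → world pose (-0.8402, -0.1322, 1.3100)
step 4: ξ=(vx,vy,ωz)=(0.0500, -0.4700, 0.1750), dt=0.8 → body Δ=(0.0661, -0.3720, 0.1400) → world pose (-0.4637, -0.1642, 1.4500)
step 5: ξ=(vx,vy,ωz)=(-0.3100, -0.0300, -0.0250), dt=1.5 → body Δ=(-0.4657, -0.0363, -0.0375) → world pose (-0.4839, -0.6309, 1.4125)

(-0.4839, -0.6309, 1.4125)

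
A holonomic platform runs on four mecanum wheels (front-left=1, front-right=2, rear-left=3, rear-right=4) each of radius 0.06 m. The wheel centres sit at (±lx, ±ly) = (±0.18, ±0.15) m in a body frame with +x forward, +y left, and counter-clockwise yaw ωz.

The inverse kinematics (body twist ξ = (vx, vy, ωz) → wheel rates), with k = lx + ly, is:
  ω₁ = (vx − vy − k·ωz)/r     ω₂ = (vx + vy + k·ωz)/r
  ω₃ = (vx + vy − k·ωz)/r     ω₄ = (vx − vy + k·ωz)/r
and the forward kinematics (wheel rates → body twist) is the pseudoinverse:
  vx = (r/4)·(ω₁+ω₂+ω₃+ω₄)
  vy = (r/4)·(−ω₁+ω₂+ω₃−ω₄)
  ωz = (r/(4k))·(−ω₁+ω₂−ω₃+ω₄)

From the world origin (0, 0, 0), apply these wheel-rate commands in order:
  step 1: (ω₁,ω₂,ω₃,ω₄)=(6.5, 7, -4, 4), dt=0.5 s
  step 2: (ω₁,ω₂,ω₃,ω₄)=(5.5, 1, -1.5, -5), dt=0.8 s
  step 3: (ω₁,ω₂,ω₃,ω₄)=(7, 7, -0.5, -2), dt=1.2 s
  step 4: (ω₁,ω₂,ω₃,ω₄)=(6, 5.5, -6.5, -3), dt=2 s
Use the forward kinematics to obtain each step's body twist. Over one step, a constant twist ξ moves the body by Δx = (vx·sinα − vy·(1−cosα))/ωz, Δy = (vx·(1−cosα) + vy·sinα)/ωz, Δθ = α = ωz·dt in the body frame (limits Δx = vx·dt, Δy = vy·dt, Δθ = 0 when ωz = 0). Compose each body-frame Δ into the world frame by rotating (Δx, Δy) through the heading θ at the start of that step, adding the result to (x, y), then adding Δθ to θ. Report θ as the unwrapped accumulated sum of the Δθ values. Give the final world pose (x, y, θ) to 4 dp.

(0.3699, -0.1821, 0.0932)

step 1: ξ=(vx,vy,ωz)=(0.2025, -0.1125, 0.3864), dt=0.5 → body Δ=(0.1060, -0.0462, 0.1932) → world pose (0.1060, -0.0462, 0.1932)
step 2: ξ=(vx,vy,ωz)=(0.0000, -0.0150, -0.3636), dt=0.8 → body Δ=(-0.0017, -0.0118, -0.2909) → world pose (0.1066, -0.0581, -0.0977)
step 3: ξ=(vx,vy,ωz)=(0.1725, 0.0225, -0.0682), dt=1.2 → body Δ=(0.2079, 0.0185, -0.0818) → world pose (0.3153, -0.0600, -0.1795)
step 4: ξ=(vx,vy,ωz)=(0.0300, -0.0600, 0.1364), dt=2.0 → body Δ=(0.0755, -0.1104, 0.2727) → world pose (0.3699, -0.1821, 0.0932)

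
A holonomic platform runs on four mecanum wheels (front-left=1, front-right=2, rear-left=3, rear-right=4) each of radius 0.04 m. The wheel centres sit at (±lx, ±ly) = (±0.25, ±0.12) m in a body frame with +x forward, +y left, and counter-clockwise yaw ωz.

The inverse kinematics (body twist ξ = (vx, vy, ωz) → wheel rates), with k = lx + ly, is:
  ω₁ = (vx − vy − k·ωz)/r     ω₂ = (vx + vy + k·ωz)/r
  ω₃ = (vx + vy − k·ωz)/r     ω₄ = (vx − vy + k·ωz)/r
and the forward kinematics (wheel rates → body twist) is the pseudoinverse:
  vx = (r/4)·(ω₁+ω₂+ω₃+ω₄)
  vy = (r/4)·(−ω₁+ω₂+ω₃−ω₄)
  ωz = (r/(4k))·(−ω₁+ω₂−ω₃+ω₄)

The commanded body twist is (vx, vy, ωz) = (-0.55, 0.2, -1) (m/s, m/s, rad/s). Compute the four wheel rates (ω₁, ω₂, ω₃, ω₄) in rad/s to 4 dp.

k = lx + ly = 0.25 + 0.12 = 0.3700;  k·ωz = 0.3700·-1 = -0.3700
ω₁ (FL) = (vx − vy − k·ωz)/r = -0.3800/0.04 = -9.5000
ω₂ (FR) = (vx + vy + k·ωz)/r = -0.7200/0.04 = -18.0000
ω₃ (RL) = (vx + vy − k·ωz)/r = 0.0200/0.04 = 0.5000
ω₄ (RR) = (vx − vy + k·ωz)/r = -1.1200/0.04 = -28.0000

(-9.5000, -18.0000, 0.5000, -28.0000)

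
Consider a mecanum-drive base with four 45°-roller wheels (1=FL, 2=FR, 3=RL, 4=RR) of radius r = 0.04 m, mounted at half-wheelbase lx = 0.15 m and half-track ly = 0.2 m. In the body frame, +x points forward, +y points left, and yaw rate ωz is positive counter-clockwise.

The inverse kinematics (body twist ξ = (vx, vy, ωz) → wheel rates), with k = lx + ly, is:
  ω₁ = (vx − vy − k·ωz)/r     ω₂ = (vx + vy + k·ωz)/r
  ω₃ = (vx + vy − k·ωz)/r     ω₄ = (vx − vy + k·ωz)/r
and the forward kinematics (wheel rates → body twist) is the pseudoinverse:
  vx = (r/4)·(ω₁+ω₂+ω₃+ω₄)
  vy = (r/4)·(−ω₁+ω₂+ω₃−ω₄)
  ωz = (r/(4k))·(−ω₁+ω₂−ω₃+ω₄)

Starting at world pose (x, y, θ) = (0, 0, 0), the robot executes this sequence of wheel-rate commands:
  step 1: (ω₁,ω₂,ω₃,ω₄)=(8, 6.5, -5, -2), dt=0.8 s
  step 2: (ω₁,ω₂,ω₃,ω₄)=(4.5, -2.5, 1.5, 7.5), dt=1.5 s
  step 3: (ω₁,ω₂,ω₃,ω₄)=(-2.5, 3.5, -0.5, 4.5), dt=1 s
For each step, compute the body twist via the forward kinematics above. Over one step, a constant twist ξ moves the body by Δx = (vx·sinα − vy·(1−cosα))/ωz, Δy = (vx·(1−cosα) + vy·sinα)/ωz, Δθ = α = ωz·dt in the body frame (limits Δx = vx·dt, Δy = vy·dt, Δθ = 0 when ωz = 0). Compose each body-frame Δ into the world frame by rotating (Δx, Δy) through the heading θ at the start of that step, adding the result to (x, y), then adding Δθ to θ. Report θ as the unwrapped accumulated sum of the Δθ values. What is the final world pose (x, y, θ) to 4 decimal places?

step 1: ξ=(vx,vy,ωz)=(0.0750, -0.0450, 0.0429), dt=0.8 → body Δ=(0.0606, -0.0350, 0.0343) → world pose (0.0606, -0.0350, 0.0343)
step 2: ξ=(vx,vy,ωz)=(0.1100, -0.1300, -0.0286), dt=1.5 → body Δ=(0.1608, -0.1985, -0.0429) → world pose (0.2281, -0.2278, -0.0086)
step 3: ξ=(vx,vy,ωz)=(0.0500, 0.0100, 0.3143), dt=1.0 → body Δ=(0.0476, 0.0176, 0.3143) → world pose (0.2759, -0.2106, 0.3057)

(0.2759, -0.2106, 0.3057)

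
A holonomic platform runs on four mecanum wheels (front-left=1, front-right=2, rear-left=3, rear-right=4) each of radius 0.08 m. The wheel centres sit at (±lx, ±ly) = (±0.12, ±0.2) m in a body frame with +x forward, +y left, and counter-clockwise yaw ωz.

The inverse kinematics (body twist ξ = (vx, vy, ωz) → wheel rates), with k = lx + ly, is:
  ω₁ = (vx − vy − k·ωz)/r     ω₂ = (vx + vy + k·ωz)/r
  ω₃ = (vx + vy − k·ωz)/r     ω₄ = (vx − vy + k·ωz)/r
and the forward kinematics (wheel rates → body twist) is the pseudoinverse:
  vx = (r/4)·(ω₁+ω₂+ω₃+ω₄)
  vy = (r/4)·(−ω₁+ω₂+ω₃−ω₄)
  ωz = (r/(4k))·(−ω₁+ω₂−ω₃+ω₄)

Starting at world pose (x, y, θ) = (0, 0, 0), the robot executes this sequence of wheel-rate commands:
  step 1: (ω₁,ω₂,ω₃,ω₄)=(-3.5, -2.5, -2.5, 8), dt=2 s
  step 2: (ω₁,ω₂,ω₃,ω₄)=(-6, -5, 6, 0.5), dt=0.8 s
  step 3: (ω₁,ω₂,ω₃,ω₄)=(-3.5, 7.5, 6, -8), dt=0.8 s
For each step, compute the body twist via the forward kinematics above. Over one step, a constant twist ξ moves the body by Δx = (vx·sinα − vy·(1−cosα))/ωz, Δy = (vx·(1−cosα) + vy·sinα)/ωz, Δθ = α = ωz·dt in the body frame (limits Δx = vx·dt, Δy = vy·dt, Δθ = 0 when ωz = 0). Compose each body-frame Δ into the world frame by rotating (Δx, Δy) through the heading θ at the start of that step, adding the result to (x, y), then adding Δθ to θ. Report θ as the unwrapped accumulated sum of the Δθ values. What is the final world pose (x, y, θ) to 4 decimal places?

step 1: ξ=(vx,vy,ωz)=(-0.0100, -0.1900, 0.7188), dt=2.0 → body Δ=(0.2154, -0.2741, 1.4375) → world pose (0.2154, -0.2741, 1.4375)
step 2: ξ=(vx,vy,ωz)=(-0.0900, 0.1300, -0.2812), dt=0.8 → body Δ=(-0.0597, 0.1112, -0.2250) → world pose (0.0973, -0.3185, 1.2125)
step 3: ξ=(vx,vy,ωz)=(0.0400, 0.5000, -0.1875), dt=0.8 → body Δ=(0.0618, 0.3961, -0.1500) → world pose (-0.2520, -0.1217, 1.0625)

(-0.2520, -0.1217, 1.0625)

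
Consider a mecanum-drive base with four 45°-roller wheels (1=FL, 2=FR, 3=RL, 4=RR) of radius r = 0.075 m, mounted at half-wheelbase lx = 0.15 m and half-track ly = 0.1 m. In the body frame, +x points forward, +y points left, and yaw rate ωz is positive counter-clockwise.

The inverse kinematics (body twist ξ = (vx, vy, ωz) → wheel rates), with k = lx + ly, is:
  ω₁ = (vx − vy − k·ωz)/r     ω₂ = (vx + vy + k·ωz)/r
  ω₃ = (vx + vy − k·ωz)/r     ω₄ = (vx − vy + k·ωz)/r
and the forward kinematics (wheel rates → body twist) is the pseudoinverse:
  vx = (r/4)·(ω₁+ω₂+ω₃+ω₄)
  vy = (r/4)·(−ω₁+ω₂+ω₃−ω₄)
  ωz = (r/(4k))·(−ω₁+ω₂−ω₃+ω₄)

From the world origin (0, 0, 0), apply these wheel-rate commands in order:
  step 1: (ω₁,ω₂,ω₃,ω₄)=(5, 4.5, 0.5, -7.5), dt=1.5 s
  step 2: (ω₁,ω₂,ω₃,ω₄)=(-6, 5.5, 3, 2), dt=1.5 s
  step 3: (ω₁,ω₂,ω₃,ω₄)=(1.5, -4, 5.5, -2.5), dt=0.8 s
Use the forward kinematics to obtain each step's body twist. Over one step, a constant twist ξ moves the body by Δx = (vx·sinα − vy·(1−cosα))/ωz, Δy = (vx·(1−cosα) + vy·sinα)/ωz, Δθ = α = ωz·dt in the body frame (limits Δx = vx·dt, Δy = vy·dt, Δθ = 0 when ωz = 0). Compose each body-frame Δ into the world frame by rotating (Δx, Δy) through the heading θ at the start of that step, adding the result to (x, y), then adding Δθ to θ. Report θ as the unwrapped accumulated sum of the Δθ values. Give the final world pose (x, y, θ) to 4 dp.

step 1: ξ=(vx,vy,ωz)=(0.0469, 0.1406, -0.6375), dt=1.5 → body Δ=(0.1535, 0.1491, -0.9563) → world pose (0.1535, 0.1491, -0.9563)
step 2: ξ=(vx,vy,ωz)=(0.0844, 0.2344, 0.7875), dt=1.5 → body Δ=(-0.0855, 0.3418, 1.1812) → world pose (0.3834, 0.4160, 0.2250)
step 3: ξ=(vx,vy,ωz)=(0.0094, 0.0469, -1.0125), dt=0.8 → body Δ=(0.0211, 0.0307, -0.8100) → world pose (0.3971, 0.4506, -0.5850)

(0.3971, 0.4506, -0.5850)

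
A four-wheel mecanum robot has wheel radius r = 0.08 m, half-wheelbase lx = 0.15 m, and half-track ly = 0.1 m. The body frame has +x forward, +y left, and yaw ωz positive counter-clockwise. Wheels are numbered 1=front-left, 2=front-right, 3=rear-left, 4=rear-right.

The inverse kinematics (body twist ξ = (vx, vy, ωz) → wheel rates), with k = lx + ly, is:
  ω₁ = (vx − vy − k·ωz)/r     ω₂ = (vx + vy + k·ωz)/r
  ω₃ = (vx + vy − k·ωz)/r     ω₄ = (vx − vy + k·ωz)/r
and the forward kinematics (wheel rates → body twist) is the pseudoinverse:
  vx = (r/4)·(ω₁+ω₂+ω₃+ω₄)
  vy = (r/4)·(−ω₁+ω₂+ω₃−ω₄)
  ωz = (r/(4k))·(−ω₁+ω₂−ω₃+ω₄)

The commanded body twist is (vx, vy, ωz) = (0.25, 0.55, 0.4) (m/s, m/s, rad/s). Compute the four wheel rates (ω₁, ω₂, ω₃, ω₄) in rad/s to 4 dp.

k = lx + ly = 0.15 + 0.1 = 0.2500;  k·ωz = 0.2500·0.4 = 0.1000
ω₁ (FL) = (vx − vy − k·ωz)/r = -0.4000/0.08 = -5.0000
ω₂ (FR) = (vx + vy + k·ωz)/r = 0.9000/0.08 = 11.2500
ω₃ (RL) = (vx + vy − k·ωz)/r = 0.7000/0.08 = 8.7500
ω₄ (RR) = (vx − vy + k·ωz)/r = -0.2000/0.08 = -2.5000

(-5.0000, 11.2500, 8.7500, -2.5000)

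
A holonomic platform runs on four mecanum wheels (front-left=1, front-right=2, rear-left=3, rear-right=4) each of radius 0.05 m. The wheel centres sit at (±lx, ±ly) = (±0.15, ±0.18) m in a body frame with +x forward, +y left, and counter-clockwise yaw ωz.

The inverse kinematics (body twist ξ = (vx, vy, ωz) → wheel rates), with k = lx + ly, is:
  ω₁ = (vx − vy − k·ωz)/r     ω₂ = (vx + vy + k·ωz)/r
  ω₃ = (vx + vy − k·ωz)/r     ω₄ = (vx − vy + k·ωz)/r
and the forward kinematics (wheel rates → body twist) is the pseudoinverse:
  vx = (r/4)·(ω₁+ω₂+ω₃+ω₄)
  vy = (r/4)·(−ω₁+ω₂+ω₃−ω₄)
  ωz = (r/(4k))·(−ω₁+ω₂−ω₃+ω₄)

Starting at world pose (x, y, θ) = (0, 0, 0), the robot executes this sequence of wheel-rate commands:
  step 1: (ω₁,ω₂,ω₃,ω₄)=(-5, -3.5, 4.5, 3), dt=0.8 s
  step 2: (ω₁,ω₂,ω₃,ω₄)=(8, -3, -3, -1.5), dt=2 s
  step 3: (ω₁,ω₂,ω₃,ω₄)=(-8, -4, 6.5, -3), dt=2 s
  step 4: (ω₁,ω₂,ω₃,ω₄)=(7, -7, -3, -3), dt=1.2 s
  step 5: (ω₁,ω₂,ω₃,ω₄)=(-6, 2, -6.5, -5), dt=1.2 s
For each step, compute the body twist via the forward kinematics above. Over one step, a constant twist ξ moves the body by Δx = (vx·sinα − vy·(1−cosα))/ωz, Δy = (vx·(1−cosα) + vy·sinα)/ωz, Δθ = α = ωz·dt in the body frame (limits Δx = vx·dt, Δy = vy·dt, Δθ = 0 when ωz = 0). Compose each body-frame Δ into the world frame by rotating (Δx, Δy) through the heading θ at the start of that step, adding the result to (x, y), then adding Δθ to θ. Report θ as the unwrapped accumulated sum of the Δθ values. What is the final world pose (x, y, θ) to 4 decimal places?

(-0.0863, 0.4052, -1.3409)

step 1: ξ=(vx,vy,ωz)=(-0.0125, 0.0375, 0.0000), dt=0.8 → body Δ=(-0.0100, 0.0300, 0.0000) → world pose (-0.0100, 0.0300, 0.0000)
step 2: ξ=(vx,vy,ωz)=(0.0062, -0.1562, -0.3598), dt=2.0 → body Δ=(-0.0962, -0.2905, -0.7197) → world pose (-0.1062, -0.2605, -0.7197)
step 3: ξ=(vx,vy,ωz)=(-0.1063, 0.1688, -0.2083), dt=2.0 → body Δ=(-0.1371, 0.3715, -0.4167) → world pose (0.0355, 0.1092, -1.1364)
step 4: ξ=(vx,vy,ωz)=(-0.0750, -0.1750, -0.5303), dt=1.2 → body Δ=(-0.1486, -0.1684, -0.6364) → world pose (-0.1798, 0.1731, -1.7727)
step 5: ξ=(vx,vy,ωz)=(-0.1938, 0.0813, 0.3598), dt=1.2 → body Δ=(-0.2461, 0.0451, 0.4318) → world pose (-0.0863, 0.4052, -1.3409)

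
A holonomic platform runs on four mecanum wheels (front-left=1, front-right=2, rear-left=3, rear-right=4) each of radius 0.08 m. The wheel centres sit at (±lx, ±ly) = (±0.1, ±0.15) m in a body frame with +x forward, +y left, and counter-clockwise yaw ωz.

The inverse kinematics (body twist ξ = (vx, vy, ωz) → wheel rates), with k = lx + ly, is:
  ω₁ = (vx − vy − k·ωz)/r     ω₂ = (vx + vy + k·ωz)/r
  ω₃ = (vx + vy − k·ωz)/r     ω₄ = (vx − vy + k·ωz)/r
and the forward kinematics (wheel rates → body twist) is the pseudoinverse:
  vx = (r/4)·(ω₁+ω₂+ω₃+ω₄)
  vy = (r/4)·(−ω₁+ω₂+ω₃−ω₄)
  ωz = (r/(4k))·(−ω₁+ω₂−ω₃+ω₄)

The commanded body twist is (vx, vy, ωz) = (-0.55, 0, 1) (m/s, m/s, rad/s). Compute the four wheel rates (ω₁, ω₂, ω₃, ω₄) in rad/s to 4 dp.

k = lx + ly = 0.1 + 0.15 = 0.2500;  k·ωz = 0.2500·1 = 0.2500
ω₁ (FL) = (vx − vy − k·ωz)/r = -0.8000/0.08 = -10.0000
ω₂ (FR) = (vx + vy + k·ωz)/r = -0.3000/0.08 = -3.7500
ω₃ (RL) = (vx + vy − k·ωz)/r = -0.8000/0.08 = -10.0000
ω₄ (RR) = (vx − vy + k·ωz)/r = -0.3000/0.08 = -3.7500

(-10.0000, -3.7500, -10.0000, -3.7500)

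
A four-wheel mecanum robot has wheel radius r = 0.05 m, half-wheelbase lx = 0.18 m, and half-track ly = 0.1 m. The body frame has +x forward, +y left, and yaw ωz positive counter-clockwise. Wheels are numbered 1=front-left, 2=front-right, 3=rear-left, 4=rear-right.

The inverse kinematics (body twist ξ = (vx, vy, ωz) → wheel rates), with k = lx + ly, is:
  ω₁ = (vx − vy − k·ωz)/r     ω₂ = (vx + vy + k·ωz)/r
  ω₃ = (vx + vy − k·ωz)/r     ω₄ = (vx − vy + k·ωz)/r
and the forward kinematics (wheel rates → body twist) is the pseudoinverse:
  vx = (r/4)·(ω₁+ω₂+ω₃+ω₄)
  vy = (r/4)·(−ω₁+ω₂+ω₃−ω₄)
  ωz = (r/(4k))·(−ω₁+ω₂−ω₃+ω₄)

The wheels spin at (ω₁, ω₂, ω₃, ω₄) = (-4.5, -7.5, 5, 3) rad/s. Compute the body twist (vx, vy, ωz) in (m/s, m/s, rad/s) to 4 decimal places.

k = lx + ly = 0.18 + 0.1 = 0.2800
ω₁+ω₂+ω₃+ω₄ = -4.0000  →  vx = (0.05/4)·-4.0000 = -0.0500
−ω₁+ω₂+ω₃−ω₄ = -1.0000  →  vy = (0.05/4)·-1.0000 = -0.0125
−ω₁+ω₂−ω₃+ω₄ = -5.0000  →  ωz = (0.05/1.1200)·-5.0000 = -0.2232

(-0.0500, -0.0125, -0.2232)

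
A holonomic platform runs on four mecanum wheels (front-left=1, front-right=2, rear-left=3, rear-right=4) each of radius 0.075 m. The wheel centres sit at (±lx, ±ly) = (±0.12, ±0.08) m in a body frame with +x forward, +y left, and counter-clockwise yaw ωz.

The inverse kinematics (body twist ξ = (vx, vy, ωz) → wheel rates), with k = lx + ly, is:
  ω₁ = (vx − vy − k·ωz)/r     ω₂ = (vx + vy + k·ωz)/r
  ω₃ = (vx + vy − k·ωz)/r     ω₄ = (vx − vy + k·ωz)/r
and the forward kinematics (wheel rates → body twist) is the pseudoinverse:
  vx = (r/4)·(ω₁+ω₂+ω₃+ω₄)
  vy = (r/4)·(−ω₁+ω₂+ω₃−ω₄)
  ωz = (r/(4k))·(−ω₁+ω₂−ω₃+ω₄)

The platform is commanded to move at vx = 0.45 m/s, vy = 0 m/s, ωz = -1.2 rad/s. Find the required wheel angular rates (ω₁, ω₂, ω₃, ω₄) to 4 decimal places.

k = lx + ly = 0.12 + 0.08 = 0.2000;  k·ωz = 0.2000·-1.2 = -0.2400
ω₁ (FL) = (vx − vy − k·ωz)/r = 0.6900/0.075 = 9.2000
ω₂ (FR) = (vx + vy + k·ωz)/r = 0.2100/0.075 = 2.8000
ω₃ (RL) = (vx + vy − k·ωz)/r = 0.6900/0.075 = 9.2000
ω₄ (RR) = (vx − vy + k·ωz)/r = 0.2100/0.075 = 2.8000

(9.2000, 2.8000, 9.2000, 2.8000)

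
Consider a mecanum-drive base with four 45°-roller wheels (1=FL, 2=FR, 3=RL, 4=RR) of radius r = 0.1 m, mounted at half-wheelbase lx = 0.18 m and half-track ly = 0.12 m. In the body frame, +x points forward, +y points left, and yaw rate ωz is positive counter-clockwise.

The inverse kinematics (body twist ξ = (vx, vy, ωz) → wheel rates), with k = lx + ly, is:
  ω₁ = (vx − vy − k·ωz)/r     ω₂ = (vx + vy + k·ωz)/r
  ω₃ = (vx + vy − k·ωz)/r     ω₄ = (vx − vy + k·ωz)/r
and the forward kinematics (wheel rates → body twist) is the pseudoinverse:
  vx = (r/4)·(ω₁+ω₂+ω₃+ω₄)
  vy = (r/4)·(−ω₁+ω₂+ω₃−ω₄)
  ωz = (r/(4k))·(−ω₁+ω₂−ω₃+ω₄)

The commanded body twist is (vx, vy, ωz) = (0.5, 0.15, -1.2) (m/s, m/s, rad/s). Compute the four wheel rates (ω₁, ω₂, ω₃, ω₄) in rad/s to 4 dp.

k = lx + ly = 0.18 + 0.12 = 0.3000;  k·ωz = 0.3000·-1.2 = -0.3600
ω₁ (FL) = (vx − vy − k·ωz)/r = 0.7100/0.1 = 7.1000
ω₂ (FR) = (vx + vy + k·ωz)/r = 0.2900/0.1 = 2.9000
ω₃ (RL) = (vx + vy − k·ωz)/r = 1.0100/0.1 = 10.1000
ω₄ (RR) = (vx − vy + k·ωz)/r = -0.0100/0.1 = -0.1000

(7.1000, 2.9000, 10.1000, -0.1000)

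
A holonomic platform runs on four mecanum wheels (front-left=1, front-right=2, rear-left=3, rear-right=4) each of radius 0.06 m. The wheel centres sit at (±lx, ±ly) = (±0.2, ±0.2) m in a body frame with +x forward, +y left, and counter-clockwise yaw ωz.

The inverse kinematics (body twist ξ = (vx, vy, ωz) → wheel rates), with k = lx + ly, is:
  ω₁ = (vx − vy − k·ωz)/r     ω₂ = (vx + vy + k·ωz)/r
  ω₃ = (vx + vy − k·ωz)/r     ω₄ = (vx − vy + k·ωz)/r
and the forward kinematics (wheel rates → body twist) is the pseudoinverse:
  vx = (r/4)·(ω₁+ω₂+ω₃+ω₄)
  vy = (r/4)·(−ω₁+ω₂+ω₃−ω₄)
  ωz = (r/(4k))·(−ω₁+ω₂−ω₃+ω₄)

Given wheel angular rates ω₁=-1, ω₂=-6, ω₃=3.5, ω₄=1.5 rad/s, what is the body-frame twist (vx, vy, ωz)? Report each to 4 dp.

(-0.0300, -0.0450, -0.2625)

k = lx + ly = 0.2 + 0.2 = 0.4000
ω₁+ω₂+ω₃+ω₄ = -2.0000  →  vx = (0.06/4)·-2.0000 = -0.0300
−ω₁+ω₂+ω₃−ω₄ = -3.0000  →  vy = (0.06/4)·-3.0000 = -0.0450
−ω₁+ω₂−ω₃+ω₄ = -7.0000  →  ωz = (0.06/1.6000)·-7.0000 = -0.2625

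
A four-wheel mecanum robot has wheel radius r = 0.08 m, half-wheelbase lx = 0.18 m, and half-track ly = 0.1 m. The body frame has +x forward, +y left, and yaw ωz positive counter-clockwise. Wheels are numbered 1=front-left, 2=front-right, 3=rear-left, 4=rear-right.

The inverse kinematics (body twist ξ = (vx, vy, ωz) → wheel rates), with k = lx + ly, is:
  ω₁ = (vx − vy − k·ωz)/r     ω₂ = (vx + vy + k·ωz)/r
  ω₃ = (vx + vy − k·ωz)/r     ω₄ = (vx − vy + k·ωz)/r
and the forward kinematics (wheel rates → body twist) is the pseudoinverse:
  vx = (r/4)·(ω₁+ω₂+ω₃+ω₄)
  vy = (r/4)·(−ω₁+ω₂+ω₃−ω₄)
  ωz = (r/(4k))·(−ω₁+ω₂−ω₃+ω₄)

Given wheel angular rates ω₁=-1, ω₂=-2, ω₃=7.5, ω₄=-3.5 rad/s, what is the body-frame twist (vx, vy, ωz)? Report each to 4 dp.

(0.0200, 0.2000, -0.8571)

k = lx + ly = 0.18 + 0.1 = 0.2800
ω₁+ω₂+ω₃+ω₄ = 1.0000  →  vx = (0.08/4)·1.0000 = 0.0200
−ω₁+ω₂+ω₃−ω₄ = 10.0000  →  vy = (0.08/4)·10.0000 = 0.2000
−ω₁+ω₂−ω₃+ω₄ = -12.0000  →  ωz = (0.08/1.1200)·-12.0000 = -0.8571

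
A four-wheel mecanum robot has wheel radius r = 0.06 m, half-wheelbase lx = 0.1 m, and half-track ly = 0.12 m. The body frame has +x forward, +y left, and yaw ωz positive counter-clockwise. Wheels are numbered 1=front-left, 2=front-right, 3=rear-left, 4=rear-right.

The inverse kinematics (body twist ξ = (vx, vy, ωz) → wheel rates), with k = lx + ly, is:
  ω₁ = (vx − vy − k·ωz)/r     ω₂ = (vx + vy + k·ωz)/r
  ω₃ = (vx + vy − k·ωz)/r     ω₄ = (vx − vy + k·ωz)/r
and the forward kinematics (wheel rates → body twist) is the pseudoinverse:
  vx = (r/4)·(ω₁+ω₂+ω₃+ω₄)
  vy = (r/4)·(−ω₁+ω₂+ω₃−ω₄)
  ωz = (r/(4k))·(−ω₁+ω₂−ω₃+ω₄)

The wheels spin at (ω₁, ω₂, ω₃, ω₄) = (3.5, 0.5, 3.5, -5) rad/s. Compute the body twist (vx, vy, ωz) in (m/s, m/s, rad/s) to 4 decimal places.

(0.0375, 0.0825, -0.7841)

k = lx + ly = 0.1 + 0.12 = 0.2200
ω₁+ω₂+ω₃+ω₄ = 2.5000  →  vx = (0.06/4)·2.5000 = 0.0375
−ω₁+ω₂+ω₃−ω₄ = 5.5000  →  vy = (0.06/4)·5.5000 = 0.0825
−ω₁+ω₂−ω₃+ω₄ = -11.5000  →  ωz = (0.06/0.8800)·-11.5000 = -0.7841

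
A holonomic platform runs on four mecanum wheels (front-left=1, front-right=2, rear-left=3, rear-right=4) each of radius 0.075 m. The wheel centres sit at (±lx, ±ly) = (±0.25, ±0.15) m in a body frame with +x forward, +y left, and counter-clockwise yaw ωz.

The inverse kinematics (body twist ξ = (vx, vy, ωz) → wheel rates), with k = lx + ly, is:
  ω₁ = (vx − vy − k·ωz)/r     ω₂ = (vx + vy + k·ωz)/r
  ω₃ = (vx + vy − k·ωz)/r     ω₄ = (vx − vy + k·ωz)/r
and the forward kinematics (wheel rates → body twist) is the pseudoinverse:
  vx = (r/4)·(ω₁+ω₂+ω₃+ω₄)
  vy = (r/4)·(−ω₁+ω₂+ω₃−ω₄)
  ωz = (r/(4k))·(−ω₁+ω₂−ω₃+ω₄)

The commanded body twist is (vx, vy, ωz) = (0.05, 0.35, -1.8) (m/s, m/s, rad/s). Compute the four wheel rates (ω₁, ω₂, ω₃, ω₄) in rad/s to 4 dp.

k = lx + ly = 0.25 + 0.15 = 0.4000;  k·ωz = 0.4000·-1.8 = -0.7200
ω₁ (FL) = (vx − vy − k·ωz)/r = 0.4200/0.075 = 5.6000
ω₂ (FR) = (vx + vy + k·ωz)/r = -0.3200/0.075 = -4.2667
ω₃ (RL) = (vx + vy − k·ωz)/r = 1.1200/0.075 = 14.9333
ω₄ (RR) = (vx − vy + k·ωz)/r = -1.0200/0.075 = -13.6000

(5.6000, -4.2667, 14.9333, -13.6000)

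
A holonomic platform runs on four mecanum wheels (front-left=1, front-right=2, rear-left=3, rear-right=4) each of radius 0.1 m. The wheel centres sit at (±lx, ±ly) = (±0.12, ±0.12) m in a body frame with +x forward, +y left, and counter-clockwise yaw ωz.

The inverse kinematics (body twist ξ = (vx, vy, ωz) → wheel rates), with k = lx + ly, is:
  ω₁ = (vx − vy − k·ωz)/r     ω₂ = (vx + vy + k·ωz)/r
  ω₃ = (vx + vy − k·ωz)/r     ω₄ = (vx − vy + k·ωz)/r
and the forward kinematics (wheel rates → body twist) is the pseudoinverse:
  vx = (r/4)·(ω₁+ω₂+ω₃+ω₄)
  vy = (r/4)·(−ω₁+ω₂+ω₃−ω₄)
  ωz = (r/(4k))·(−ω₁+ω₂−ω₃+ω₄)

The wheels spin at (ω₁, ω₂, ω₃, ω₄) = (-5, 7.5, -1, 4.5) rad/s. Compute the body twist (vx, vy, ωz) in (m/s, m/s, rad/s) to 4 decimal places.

(0.1500, 0.1750, 1.8750)

k = lx + ly = 0.12 + 0.12 = 0.2400
ω₁+ω₂+ω₃+ω₄ = 6.0000  →  vx = (0.1/4)·6.0000 = 0.1500
−ω₁+ω₂+ω₃−ω₄ = 7.0000  →  vy = (0.1/4)·7.0000 = 0.1750
−ω₁+ω₂−ω₃+ω₄ = 18.0000  →  ωz = (0.1/0.9600)·18.0000 = 1.8750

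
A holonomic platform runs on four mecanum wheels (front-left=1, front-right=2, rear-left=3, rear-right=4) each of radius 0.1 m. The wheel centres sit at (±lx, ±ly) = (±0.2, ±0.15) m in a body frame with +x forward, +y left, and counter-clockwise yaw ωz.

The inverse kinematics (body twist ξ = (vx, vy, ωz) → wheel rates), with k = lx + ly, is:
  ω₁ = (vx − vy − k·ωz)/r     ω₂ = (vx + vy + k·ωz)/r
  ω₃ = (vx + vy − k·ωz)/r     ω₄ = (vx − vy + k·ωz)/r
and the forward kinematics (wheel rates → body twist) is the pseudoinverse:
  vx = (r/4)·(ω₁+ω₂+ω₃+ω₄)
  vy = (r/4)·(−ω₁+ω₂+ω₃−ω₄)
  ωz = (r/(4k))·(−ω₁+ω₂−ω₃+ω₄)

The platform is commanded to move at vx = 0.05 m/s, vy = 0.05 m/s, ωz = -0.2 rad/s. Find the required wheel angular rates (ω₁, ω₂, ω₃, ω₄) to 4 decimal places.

(0.7000, 0.3000, 1.7000, -0.7000)

k = lx + ly = 0.2 + 0.15 = 0.3500;  k·ωz = 0.3500·-0.2 = -0.0700
ω₁ (FL) = (vx − vy − k·ωz)/r = 0.0700/0.1 = 0.7000
ω₂ (FR) = (vx + vy + k·ωz)/r = 0.0300/0.1 = 0.3000
ω₃ (RL) = (vx + vy − k·ωz)/r = 0.1700/0.1 = 1.7000
ω₄ (RR) = (vx − vy + k·ωz)/r = -0.0700/0.1 = -0.7000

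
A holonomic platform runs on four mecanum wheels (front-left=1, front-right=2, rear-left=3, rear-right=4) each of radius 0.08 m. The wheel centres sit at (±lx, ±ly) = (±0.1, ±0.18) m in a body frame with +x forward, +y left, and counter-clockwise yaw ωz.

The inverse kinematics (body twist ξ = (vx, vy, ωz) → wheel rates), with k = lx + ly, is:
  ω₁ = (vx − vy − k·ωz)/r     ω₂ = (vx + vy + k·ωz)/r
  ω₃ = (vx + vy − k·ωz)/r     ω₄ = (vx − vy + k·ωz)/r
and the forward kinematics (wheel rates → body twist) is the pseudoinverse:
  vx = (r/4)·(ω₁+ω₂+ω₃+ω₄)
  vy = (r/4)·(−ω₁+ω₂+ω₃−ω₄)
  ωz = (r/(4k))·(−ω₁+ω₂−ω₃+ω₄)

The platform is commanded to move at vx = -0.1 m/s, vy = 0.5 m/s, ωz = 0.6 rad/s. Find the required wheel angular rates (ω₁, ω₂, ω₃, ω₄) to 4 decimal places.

(-9.6000, 7.1000, 2.9000, -5.4000)

k = lx + ly = 0.1 + 0.18 = 0.2800;  k·ωz = 0.2800·0.6 = 0.1680
ω₁ (FL) = (vx − vy − k·ωz)/r = -0.7680/0.08 = -9.6000
ω₂ (FR) = (vx + vy + k·ωz)/r = 0.5680/0.08 = 7.1000
ω₃ (RL) = (vx + vy − k·ωz)/r = 0.2320/0.08 = 2.9000
ω₄ (RR) = (vx − vy + k·ωz)/r = -0.4320/0.08 = -5.4000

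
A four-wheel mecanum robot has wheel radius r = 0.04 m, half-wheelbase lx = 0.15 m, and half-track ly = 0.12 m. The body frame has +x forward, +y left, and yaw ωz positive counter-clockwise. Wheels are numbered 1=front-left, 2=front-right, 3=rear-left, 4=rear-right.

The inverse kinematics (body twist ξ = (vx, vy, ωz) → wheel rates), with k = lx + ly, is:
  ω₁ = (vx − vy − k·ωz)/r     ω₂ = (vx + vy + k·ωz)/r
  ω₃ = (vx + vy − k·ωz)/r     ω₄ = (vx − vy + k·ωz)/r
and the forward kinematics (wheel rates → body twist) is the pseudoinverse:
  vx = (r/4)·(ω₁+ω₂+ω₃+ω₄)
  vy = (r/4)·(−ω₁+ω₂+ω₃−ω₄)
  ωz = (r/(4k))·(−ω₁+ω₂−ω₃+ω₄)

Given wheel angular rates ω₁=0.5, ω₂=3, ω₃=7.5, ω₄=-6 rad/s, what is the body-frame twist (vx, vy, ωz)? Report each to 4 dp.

(0.0500, 0.1600, -0.4074)

k = lx + ly = 0.15 + 0.12 = 0.2700
ω₁+ω₂+ω₃+ω₄ = 5.0000  →  vx = (0.04/4)·5.0000 = 0.0500
−ω₁+ω₂+ω₃−ω₄ = 16.0000  →  vy = (0.04/4)·16.0000 = 0.1600
−ω₁+ω₂−ω₃+ω₄ = -11.0000  →  ωz = (0.04/1.0800)·-11.0000 = -0.4074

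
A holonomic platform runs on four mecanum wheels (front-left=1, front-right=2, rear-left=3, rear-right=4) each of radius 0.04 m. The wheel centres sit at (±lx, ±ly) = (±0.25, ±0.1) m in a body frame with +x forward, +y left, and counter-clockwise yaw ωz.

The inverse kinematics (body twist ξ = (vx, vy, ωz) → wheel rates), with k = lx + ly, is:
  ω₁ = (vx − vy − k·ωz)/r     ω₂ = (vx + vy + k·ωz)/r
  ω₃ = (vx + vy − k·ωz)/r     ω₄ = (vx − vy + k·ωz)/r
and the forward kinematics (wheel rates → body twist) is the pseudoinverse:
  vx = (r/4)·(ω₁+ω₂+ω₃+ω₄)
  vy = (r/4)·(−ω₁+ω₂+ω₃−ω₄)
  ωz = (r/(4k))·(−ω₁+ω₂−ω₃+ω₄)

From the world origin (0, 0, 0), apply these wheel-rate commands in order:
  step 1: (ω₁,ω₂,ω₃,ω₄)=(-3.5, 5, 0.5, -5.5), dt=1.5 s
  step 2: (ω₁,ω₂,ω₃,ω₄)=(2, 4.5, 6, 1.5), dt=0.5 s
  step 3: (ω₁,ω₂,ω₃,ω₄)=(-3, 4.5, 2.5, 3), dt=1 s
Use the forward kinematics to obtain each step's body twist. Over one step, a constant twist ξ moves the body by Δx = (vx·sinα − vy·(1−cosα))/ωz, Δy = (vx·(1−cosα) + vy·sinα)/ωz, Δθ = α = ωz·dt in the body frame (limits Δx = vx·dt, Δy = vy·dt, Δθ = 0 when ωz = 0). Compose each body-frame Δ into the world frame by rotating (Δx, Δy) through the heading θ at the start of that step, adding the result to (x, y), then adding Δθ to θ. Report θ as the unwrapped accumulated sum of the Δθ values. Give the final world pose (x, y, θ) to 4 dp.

step 1: ξ=(vx,vy,ωz)=(-0.0350, 0.1450, 0.0714), dt=1.5 → body Δ=(-0.0640, 0.2143, 0.1071) → world pose (-0.0640, 0.2143, 0.1071)
step 2: ξ=(vx,vy,ωz)=(0.1400, 0.0700, -0.0571), dt=0.5 → body Δ=(0.0705, 0.0340, -0.0286) → world pose (0.0024, 0.2556, 0.0786)
step 3: ξ=(vx,vy,ωz)=(0.0700, 0.0700, 0.2286), dt=1.0 → body Δ=(0.0614, 0.0774, 0.2286) → world pose (0.0576, 0.3376, 0.3071)

(0.0576, 0.3376, 0.3071)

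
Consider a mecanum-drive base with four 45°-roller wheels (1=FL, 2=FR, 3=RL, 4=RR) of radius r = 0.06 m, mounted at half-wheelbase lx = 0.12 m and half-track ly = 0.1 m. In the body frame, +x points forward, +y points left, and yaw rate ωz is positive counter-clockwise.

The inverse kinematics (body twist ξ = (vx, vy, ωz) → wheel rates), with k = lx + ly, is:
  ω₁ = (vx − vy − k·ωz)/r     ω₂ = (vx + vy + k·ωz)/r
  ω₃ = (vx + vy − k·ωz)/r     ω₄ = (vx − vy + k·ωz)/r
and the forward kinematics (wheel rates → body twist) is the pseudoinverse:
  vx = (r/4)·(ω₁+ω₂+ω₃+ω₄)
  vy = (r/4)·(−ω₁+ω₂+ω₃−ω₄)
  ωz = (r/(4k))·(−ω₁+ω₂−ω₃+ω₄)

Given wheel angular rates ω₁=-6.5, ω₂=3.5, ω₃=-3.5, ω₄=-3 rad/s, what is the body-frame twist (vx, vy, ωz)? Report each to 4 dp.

(-0.1425, 0.1425, 0.7159)

k = lx + ly = 0.12 + 0.1 = 0.2200
ω₁+ω₂+ω₃+ω₄ = -9.5000  →  vx = (0.06/4)·-9.5000 = -0.1425
−ω₁+ω₂+ω₃−ω₄ = 9.5000  →  vy = (0.06/4)·9.5000 = 0.1425
−ω₁+ω₂−ω₃+ω₄ = 10.5000  →  ωz = (0.06/0.8800)·10.5000 = 0.7159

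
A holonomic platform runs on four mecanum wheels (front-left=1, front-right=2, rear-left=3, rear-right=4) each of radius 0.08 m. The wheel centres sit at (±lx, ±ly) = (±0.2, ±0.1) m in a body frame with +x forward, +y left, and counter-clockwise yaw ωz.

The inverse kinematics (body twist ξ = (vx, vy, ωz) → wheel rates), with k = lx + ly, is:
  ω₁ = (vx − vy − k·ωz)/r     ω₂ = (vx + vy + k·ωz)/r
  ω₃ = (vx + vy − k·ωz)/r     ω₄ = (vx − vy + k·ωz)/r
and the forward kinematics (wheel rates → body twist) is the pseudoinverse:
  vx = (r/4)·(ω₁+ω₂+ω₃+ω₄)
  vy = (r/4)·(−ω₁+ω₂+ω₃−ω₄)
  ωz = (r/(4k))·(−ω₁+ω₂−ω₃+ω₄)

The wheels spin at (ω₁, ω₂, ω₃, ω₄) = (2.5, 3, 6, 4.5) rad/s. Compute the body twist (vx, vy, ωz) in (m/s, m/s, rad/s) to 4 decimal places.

k = lx + ly = 0.2 + 0.1 = 0.3000
ω₁+ω₂+ω₃+ω₄ = 16.0000  →  vx = (0.08/4)·16.0000 = 0.3200
−ω₁+ω₂+ω₃−ω₄ = 2.0000  →  vy = (0.08/4)·2.0000 = 0.0400
−ω₁+ω₂−ω₃+ω₄ = -1.0000  →  ωz = (0.08/1.2000)·-1.0000 = -0.0667

(0.3200, 0.0400, -0.0667)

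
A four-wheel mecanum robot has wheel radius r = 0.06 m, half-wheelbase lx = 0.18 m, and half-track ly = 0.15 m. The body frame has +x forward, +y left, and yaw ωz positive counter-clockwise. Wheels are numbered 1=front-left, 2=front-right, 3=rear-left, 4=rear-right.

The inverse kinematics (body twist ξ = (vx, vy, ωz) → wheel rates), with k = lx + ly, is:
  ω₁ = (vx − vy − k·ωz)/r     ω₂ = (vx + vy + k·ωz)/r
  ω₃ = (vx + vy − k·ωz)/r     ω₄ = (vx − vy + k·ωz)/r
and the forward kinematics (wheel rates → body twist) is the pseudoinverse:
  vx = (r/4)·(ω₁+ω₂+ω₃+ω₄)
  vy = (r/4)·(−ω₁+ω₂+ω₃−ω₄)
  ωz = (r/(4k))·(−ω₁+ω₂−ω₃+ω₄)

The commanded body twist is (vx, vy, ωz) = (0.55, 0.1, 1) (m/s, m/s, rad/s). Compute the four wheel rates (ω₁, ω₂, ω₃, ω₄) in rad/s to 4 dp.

(2.0000, 16.3333, 5.3333, 13.0000)

k = lx + ly = 0.18 + 0.15 = 0.3300;  k·ωz = 0.3300·1 = 0.3300
ω₁ (FL) = (vx − vy − k·ωz)/r = 0.1200/0.06 = 2.0000
ω₂ (FR) = (vx + vy + k·ωz)/r = 0.9800/0.06 = 16.3333
ω₃ (RL) = (vx + vy − k·ωz)/r = 0.3200/0.06 = 5.3333
ω₄ (RR) = (vx − vy + k·ωz)/r = 0.7800/0.06 = 13.0000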